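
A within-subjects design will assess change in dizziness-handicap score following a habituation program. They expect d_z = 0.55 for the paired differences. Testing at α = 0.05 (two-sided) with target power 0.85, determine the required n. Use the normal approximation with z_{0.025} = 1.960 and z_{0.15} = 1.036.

n = 30 pairs

For a paired (one-sample on differences) test: n = ((z_{α/2} + z_β) / d)².
z_{α/2} + z_β = 1.960 + 1.036 = 2.996.
n = (2.996 / 0.55)² = 5.447² = 29.67.
Round up.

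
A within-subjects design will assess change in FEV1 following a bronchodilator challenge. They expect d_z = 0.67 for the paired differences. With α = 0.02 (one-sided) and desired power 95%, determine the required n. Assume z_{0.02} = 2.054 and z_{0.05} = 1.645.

n = 31 pairs

For a paired (one-sample on differences) test: n = ((z_{α} + z_β) / d)².
z_{α} + z_β = 2.054 + 1.645 = 3.699.
n = (3.699 / 0.67)² = 5.521² = 30.48.
Round up.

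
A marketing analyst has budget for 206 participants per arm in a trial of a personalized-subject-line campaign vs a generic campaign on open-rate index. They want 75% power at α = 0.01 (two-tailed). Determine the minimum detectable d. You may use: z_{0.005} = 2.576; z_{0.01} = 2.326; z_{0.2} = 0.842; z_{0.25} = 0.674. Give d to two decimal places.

For two independent groups of n = 206 each: d_min = (z_{α/2} + z_β)·√(2/n).
z-sum = 2.576 + 0.674 = 3.250.
d_min = 3.250 × √(2/206) = 3.250 × 0.0985 = 0.320.

d_min ≈ 0.32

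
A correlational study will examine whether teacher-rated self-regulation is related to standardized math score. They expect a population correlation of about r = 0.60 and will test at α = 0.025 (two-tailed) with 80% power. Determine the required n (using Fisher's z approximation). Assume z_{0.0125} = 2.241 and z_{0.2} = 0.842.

Fisher's z: C = ½·ln((1+r)/(1−r)) = ½·ln(4.0000) = 0.6931.
n = ((z_{α/2} + z_β)/C)² + 3.
(2.241 + 0.842) / 0.6931 = 3.083 / 0.6931 = 4.448.
n = 4.448² + 3 = 19.79 + 3 = 22.8.
Round up.

n = 23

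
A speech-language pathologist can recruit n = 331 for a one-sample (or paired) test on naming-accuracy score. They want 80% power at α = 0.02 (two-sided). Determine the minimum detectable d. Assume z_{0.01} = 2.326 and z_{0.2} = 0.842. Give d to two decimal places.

For a single sample (or paired design) of n = 331: d_min = (z_{α/2} + z_β)/√n.
z-sum = 2.326 + 0.842 = 3.168.
d_min = 3.168 / √331 = 3.168 / 18.193 = 0.174.

d_min ≈ 0.17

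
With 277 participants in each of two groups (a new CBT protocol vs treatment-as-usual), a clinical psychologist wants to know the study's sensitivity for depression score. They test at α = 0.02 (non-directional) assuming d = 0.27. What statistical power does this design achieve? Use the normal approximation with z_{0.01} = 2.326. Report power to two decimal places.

power ≈ 0.80

For two equal groups, power = Φ(d·√(n/2) − z_{α/2}).
d·√(n/2) = 0.27 × √(277/2) = 0.27 × 11.769 = 3.178.
z_β = 3.178 − 2.326 = 0.852.
Power = Φ(0.852) = 0.803.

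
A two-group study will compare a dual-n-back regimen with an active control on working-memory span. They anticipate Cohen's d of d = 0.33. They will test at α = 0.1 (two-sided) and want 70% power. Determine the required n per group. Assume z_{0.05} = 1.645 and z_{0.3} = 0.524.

For two independent groups with equal n: n = 2·((z_{α/2} + z_β) / d)².
z_{α/2} + z_β = 1.645 + 0.524 = 2.169.
n = 2 × (2.169 / 0.33)² = 2 × 6.573² = 2 × 43.20 = 86.4.
Round up to the next whole participant.

n = 87 per group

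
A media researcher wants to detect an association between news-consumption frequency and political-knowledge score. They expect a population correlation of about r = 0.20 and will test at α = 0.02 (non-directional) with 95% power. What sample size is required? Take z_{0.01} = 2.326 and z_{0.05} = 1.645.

Fisher's z: C = ½·ln((1+r)/(1−r)) = ½·ln(1.5000) = 0.2027.
n = ((z_{α/2} + z_β)/C)² + 3.
(2.326 + 1.645) / 0.2027 = 3.971 / 0.2027 = 19.591.
n = 19.591² + 3 = 383.79 + 3 = 386.8.
Round up.

n = 387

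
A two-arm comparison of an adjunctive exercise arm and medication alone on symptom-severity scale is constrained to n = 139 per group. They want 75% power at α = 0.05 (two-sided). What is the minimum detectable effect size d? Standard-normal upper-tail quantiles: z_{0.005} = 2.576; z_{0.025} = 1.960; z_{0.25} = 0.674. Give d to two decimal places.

For two independent groups of n = 139 each: d_min = (z_{α/2} + z_β)·√(2/n).
z-sum = 1.960 + 0.674 = 2.634.
d_min = 2.634 × √(2/139) = 2.634 × 0.1200 = 0.316.

d_min ≈ 0.32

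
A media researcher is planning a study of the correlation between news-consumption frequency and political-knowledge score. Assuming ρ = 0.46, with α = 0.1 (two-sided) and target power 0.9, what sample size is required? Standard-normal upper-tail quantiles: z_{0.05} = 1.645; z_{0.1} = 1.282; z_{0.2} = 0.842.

n = 38

Fisher's z: C = ½·ln((1+r)/(1−r)) = ½·ln(2.7037) = 0.4973.
n = ((z_{α/2} + z_β)/C)² + 3.
(1.645 + 1.282) / 0.4973 = 2.927 / 0.4973 = 5.886.
n = 5.886² + 3 = 34.64 + 3 = 37.6.
Round up.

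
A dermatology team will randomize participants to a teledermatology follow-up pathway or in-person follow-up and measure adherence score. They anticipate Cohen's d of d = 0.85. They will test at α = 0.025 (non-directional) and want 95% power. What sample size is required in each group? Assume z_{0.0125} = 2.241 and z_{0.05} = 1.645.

n = 42 per group

For two independent groups with equal n: n = 2·((z_{α/2} + z_β) / d)².
z_{α/2} + z_β = 2.241 + 1.645 = 3.886.
n = 2 × (3.886 / 0.85)² = 2 × 4.572² = 2 × 20.90 = 41.8.
Round up to the next whole participant.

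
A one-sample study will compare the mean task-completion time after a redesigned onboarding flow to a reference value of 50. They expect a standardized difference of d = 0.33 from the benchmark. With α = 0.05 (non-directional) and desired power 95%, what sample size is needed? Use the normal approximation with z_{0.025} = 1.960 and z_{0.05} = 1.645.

n = 120

For a one-sample test: n = ((z_{α/2} + z_β) / d)².
z_{α/2} + z_β = 1.960 + 1.645 = 3.605.
n = (3.605 / 0.33)² = 10.924² = 119.34.
Round up.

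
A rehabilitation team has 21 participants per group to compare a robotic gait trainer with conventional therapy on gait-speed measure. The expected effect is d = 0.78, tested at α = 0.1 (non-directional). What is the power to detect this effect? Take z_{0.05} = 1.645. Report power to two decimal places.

For two equal groups, power = Φ(d·√(n/2) − z_{α/2}).
d·√(n/2) = 0.78 × √(21/2) = 0.78 × 3.240 = 2.527.
z_β = 2.527 − 1.645 = 0.882.
Power = Φ(0.882) = 0.811.

power ≈ 0.81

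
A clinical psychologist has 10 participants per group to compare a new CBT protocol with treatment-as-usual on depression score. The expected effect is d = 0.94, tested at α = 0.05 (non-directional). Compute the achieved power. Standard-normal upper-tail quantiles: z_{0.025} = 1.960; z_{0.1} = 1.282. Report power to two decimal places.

For two equal groups, power = Φ(d·√(n/2) − z_{α/2}).
d·√(n/2) = 0.94 × √(10/2) = 0.94 × 2.236 = 2.102.
z_β = 2.102 − 1.960 = 0.142.
Power = Φ(0.142) = 0.556.

power ≈ 0.56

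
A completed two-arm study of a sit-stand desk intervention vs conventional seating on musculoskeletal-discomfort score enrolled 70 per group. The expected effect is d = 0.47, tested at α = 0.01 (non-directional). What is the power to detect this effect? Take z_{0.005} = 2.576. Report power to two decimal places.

power ≈ 0.58

For two equal groups, power = Φ(d·√(n/2) − z_{α/2}).
d·√(n/2) = 0.47 × √(70/2) = 0.47 × 5.916 = 2.781.
z_β = 2.781 − 2.576 = 0.205.
Power = Φ(0.205) = 0.581.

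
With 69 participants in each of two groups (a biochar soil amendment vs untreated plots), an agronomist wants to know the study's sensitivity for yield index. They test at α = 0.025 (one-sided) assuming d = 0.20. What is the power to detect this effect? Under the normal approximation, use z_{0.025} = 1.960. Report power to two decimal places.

For two equal groups, power = Φ(d·√(n/2) − z_{α}).
d·√(n/2) = 0.20 × √(69/2) = 0.20 × 5.874 = 1.175.
z_β = 1.175 − 1.960 = -0.785.
Power = Φ(-0.785) = 0.216.

power ≈ 0.22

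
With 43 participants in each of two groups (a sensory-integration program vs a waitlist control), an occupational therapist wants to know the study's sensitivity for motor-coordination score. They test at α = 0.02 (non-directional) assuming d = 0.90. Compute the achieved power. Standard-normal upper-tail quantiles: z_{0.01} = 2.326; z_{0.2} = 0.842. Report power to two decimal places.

power ≈ 0.97

For two equal groups, power = Φ(d·√(n/2) − z_{α/2}).
d·√(n/2) = 0.90 × √(43/2) = 0.90 × 4.637 = 4.173.
z_β = 4.173 − 2.326 = 1.847.
Power = Φ(1.847) = 0.968.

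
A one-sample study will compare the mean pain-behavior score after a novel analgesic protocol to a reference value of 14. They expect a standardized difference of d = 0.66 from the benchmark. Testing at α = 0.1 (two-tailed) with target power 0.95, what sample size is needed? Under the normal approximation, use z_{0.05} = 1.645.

For a one-sample test: n = ((z_{α/2} + z_β) / d)².
z_{α/2} + z_β = 1.645 + 1.645 = 3.290.
n = (3.290 / 0.66)² = 4.985² = 24.85.
Round up.

n = 25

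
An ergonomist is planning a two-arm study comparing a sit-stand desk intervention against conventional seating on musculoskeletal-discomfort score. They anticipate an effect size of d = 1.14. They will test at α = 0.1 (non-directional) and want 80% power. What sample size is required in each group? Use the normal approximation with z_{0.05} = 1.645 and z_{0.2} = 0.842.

n = 10 per group

For two independent groups with equal n: n = 2·((z_{α/2} + z_β) / d)².
z_{α/2} + z_β = 1.645 + 0.842 = 2.487.
n = 2 × (2.487 / 1.14)² = 2 × 2.182² = 2 × 4.76 = 9.5.
Round up to the next whole participant.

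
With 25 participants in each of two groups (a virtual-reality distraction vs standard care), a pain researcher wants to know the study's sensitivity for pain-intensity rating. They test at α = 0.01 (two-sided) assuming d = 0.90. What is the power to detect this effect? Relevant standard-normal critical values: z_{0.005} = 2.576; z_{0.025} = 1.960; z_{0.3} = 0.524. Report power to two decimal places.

For two equal groups, power = Φ(d·√(n/2) − z_{α/2}).
d·√(n/2) = 0.90 × √(25/2) = 0.90 × 3.536 = 3.182.
z_β = 3.182 − 2.576 = 0.606.
Power = Φ(0.606) = 0.728.

power ≈ 0.73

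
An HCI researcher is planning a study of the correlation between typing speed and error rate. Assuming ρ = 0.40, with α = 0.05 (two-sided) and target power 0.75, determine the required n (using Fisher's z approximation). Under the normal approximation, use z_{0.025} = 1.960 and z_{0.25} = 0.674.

n = 42

Fisher's z: C = ½·ln((1+r)/(1−r)) = ½·ln(2.3333) = 0.4236.
n = ((z_{α/2} + z_β)/C)² + 3.
(1.960 + 0.674) / 0.4236 = 2.634 / 0.4236 = 6.218.
n = 6.218² + 3 = 38.67 + 3 = 41.7.
Round up.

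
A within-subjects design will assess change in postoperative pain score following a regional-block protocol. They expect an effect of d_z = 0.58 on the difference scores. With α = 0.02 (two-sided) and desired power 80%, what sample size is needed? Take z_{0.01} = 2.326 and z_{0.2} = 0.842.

For a paired (one-sample on differences) test: n = ((z_{α/2} + z_β) / d)².
z_{α/2} + z_β = 2.326 + 0.842 = 3.168.
n = (3.168 / 0.58)² = 5.462² = 29.83.
Round up.

n = 30 pairs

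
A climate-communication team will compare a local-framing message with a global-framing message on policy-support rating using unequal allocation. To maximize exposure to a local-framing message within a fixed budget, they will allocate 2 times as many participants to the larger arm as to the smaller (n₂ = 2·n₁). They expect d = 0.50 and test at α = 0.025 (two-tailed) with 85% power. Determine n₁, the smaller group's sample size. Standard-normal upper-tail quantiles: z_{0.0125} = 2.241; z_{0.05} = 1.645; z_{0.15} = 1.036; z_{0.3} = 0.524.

With allocation ratio k = n₂/n₁ = 2, Var(x̄₁−x̄₂) = σ²(1/n₁ + 1/(k·n₁)) = σ²·(k+1)/(k·n₁).
So n₁ = (1 + 1/k)·((z_{α/2} + z_β)/d)² = 1.500 × (3.277/0.50)².
n₁ = 1.500 × 42.95 = 64.4.
Round up: n₁ = 65, giving n₂ = 2 × 65 = 130.

n₁ = 65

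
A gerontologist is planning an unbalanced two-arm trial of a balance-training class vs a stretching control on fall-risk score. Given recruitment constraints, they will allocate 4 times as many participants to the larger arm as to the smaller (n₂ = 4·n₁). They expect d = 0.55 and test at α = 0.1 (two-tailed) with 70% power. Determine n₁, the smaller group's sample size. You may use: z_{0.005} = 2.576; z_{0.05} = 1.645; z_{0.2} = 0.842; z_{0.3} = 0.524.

n₁ = 20

With allocation ratio k = n₂/n₁ = 4, Var(x̄₁−x̄₂) = σ²(1/n₁ + 1/(k·n₁)) = σ²·(k+1)/(k·n₁).
So n₁ = (1 + 1/k)·((z_{α/2} + z_β)/d)² = 1.250 × (2.169/0.55)².
n₁ = 1.250 × 15.55 = 19.4.
Round up: n₁ = 20, giving n₂ = 4 × 20 = 80.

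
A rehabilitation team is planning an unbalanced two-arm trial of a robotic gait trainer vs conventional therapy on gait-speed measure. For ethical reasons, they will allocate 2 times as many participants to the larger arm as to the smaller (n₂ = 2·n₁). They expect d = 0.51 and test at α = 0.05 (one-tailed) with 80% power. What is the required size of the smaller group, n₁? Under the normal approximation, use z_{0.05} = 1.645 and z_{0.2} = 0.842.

n₁ = 36

With allocation ratio k = n₂/n₁ = 2, Var(x̄₁−x̄₂) = σ²(1/n₁ + 1/(k·n₁)) = σ²·(k+1)/(k·n₁).
So n₁ = (1 + 1/k)·((z_{α} + z_β)/d)² = 1.500 × (2.487/0.51)².
n₁ = 1.500 × 23.78 = 35.7.
Round up: n₁ = 36, giving n₂ = 2 × 36 = 72.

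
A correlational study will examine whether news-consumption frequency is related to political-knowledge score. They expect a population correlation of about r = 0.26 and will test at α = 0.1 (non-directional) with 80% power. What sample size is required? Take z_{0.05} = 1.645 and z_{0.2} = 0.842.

Fisher's z: C = ½·ln((1+r)/(1−r)) = ½·ln(1.7027) = 0.2661.
n = ((z_{α/2} + z_β)/C)² + 3.
(1.645 + 0.842) / 0.2661 = 2.487 / 0.2661 = 9.346.
n = 9.346² + 3 = 87.35 + 3 = 90.3.
Round up.

n = 91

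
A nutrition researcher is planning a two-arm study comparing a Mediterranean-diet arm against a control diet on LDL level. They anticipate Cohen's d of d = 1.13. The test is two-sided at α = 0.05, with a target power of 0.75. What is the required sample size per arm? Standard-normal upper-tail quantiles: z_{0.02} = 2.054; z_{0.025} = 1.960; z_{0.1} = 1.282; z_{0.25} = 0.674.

For two independent groups with equal n: n = 2·((z_{α/2} + z_β) / d)².
z_{α/2} + z_β = 1.960 + 0.674 = 2.634.
n = 2 × (2.634 / 1.13)² = 2 × 2.331² = 2 × 5.43 = 10.9.
Round up to the next whole participant.

n = 11 per group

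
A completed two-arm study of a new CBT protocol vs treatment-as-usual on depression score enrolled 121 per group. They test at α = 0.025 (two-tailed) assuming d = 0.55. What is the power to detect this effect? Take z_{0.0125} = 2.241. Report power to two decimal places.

For two equal groups, power = Φ(d·√(n/2) − z_{α/2}).
d·√(n/2) = 0.55 × √(121/2) = 0.55 × 7.778 = 4.278.
z_β = 4.278 − 2.241 = 2.037.
Power = Φ(2.037) = 0.979.

power ≈ 0.98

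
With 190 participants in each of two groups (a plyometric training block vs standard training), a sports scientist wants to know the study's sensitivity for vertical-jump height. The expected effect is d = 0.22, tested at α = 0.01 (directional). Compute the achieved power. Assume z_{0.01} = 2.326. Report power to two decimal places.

power ≈ 0.43

For two equal groups, power = Φ(d·√(n/2) − z_{α}).
d·√(n/2) = 0.22 × √(190/2) = 0.22 × 9.747 = 2.144.
z_β = 2.144 − 2.326 = -0.182.
Power = Φ(-0.182) = 0.428.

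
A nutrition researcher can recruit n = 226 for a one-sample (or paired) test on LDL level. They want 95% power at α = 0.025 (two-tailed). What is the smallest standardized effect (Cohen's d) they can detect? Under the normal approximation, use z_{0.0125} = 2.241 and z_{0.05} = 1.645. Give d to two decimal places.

d_min ≈ 0.26

For a single sample (or paired design) of n = 226: d_min = (z_{α/2} + z_β)/√n.
z-sum = 2.241 + 1.645 = 3.886.
d_min = 3.886 / √226 = 3.886 / 15.033 = 0.258.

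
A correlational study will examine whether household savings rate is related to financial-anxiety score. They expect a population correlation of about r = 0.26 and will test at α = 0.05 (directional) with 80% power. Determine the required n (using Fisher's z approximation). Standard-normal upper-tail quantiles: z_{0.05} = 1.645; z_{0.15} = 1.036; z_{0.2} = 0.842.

n = 91

Fisher's z: C = ½·ln((1+r)/(1−r)) = ½·ln(1.7027) = 0.2661.
n = ((z_{α} + z_β)/C)² + 3.
(1.645 + 0.842) / 0.2661 = 2.487 / 0.2661 = 9.346.
n = 9.346² + 3 = 87.35 + 3 = 90.3.
Round up.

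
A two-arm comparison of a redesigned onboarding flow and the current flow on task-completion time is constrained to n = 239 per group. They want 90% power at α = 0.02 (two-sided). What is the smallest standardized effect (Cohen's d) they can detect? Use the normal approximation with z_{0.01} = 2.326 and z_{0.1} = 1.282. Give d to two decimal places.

For two independent groups of n = 239 each: d_min = (z_{α/2} + z_β)·√(2/n).
z-sum = 2.326 + 1.282 = 3.608.
d_min = 3.608 × √(2/239) = 3.608 × 0.0915 = 0.330.

d_min ≈ 0.33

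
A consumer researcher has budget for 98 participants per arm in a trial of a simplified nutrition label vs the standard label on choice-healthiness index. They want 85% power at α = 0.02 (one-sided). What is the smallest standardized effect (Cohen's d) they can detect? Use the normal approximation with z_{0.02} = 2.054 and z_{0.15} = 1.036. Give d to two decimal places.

For two independent groups of n = 98 each: d_min = (z_{α} + z_β)·√(2/n).
z-sum = 2.054 + 1.036 = 3.090.
d_min = 3.090 × √(2/98) = 3.090 × 0.1429 = 0.441.

d_min ≈ 0.44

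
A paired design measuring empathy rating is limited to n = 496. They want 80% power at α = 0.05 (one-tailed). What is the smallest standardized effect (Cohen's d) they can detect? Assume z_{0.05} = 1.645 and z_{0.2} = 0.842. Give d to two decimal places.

For a single sample (or paired design) of n = 496: d_min = (z_{α} + z_β)/√n.
z-sum = 1.645 + 0.842 = 2.487.
d_min = 2.487 / √496 = 2.487 / 22.271 = 0.112.

d_min ≈ 0.11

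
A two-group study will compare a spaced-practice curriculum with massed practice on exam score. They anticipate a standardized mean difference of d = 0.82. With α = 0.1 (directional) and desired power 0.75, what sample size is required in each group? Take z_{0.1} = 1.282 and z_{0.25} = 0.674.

n = 12 per group

For two independent groups with equal n: n = 2·((z_{α} + z_β) / d)².
z_{α} + z_β = 1.282 + 0.674 = 1.956.
n = 2 × (1.956 / 0.82)² = 2 × 2.385² = 2 × 5.69 = 11.4.
Round up to the next whole participant.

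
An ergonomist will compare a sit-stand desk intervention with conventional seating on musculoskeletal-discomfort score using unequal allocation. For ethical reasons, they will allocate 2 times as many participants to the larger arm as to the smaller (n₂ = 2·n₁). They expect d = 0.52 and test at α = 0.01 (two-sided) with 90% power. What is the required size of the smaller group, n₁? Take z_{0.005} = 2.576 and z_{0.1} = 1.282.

With allocation ratio k = n₂/n₁ = 2, Var(x̄₁−x̄₂) = σ²(1/n₁ + 1/(k·n₁)) = σ²·(k+1)/(k·n₁).
So n₁ = (1 + 1/k)·((z_{α/2} + z_β)/d)² = 1.500 × (3.858/0.52)².
n₁ = 1.500 × 55.04 = 82.6.
Round up: n₁ = 83, giving n₂ = 2 × 83 = 166.

n₁ = 83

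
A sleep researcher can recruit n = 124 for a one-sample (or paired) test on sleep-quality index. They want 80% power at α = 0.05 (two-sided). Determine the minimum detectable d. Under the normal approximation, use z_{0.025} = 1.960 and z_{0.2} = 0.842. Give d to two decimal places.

For a single sample (or paired design) of n = 124: d_min = (z_{α/2} + z_β)/√n.
z-sum = 1.960 + 0.842 = 2.802.
d_min = 2.802 / √124 = 2.802 / 11.136 = 0.252.

d_min ≈ 0.25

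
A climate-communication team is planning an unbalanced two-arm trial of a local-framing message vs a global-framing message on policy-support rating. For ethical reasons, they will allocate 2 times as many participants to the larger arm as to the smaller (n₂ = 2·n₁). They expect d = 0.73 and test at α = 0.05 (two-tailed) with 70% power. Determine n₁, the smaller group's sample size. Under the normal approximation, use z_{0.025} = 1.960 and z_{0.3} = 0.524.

n₁ = 18

With allocation ratio k = n₂/n₁ = 2, Var(x̄₁−x̄₂) = σ²(1/n₁ + 1/(k·n₁)) = σ²·(k+1)/(k·n₁).
So n₁ = (1 + 1/k)·((z_{α/2} + z_β)/d)² = 1.500 × (2.484/0.73)².
n₁ = 1.500 × 11.58 = 17.4.
Round up: n₁ = 18, giving n₂ = 2 × 18 = 36.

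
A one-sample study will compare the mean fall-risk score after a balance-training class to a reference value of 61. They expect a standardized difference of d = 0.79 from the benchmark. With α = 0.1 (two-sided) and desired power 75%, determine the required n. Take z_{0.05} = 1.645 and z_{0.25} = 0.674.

n = 9

For a one-sample test: n = ((z_{α/2} + z_β) / d)².
z_{α/2} + z_β = 1.645 + 0.674 = 2.319.
n = (2.319 / 0.79)² = 2.935² = 8.62.
Round up.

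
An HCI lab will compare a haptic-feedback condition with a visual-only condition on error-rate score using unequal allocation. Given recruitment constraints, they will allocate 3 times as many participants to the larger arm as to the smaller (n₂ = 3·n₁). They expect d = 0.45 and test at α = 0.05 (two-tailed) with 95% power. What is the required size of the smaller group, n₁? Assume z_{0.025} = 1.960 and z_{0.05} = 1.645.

n₁ = 86

With allocation ratio k = n₂/n₁ = 3, Var(x̄₁−x̄₂) = σ²(1/n₁ + 1/(k·n₁)) = σ²·(k+1)/(k·n₁).
So n₁ = (1 + 1/k)·((z_{α/2} + z_β)/d)² = 1.333 × (3.605/0.45)².
n₁ = 1.333 × 64.18 = 85.6.
Round up: n₁ = 86, giving n₂ = 3 × 86 = 258.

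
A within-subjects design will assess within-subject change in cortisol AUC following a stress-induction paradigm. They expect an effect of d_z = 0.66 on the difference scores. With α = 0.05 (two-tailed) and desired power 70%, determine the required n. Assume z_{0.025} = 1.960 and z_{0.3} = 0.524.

n = 15 pairs

For a paired (one-sample on differences) test: n = ((z_{α/2} + z_β) / d)².
z_{α/2} + z_β = 1.960 + 0.524 = 2.484.
n = (2.484 / 0.66)² = 3.764² = 14.16.
Round up.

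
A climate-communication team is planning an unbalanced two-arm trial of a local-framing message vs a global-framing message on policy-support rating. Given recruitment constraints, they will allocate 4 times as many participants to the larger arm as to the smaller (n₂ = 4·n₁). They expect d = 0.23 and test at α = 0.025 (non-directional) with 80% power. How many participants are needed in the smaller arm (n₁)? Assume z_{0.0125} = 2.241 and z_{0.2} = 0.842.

With allocation ratio k = n₂/n₁ = 4, Var(x̄₁−x̄₂) = σ²(1/n₁ + 1/(k·n₁)) = σ²·(k+1)/(k·n₁).
So n₁ = (1 + 1/k)·((z_{α/2} + z_β)/d)² = 1.250 × (3.083/0.23)².
n₁ = 1.250 × 179.68 = 224.6.
Round up: n₁ = 225, giving n₂ = 4 × 225 = 900.

n₁ = 225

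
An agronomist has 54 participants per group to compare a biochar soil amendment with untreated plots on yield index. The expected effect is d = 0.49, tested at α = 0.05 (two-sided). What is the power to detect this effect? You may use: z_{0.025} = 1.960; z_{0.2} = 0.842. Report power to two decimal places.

For two equal groups, power = Φ(d·√(n/2) − z_{α/2}).
d·√(n/2) = 0.49 × √(54/2) = 0.49 × 5.196 = 2.546.
z_β = 2.546 − 1.960 = 0.586.
Power = Φ(0.586) = 0.721.

power ≈ 0.72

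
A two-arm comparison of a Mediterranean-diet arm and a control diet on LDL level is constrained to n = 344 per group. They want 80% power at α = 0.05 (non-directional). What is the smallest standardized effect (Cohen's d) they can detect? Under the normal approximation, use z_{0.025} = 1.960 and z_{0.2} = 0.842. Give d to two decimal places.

d_min ≈ 0.21

For two independent groups of n = 344 each: d_min = (z_{α/2} + z_β)·√(2/n).
z-sum = 1.960 + 0.842 = 2.802.
d_min = 2.802 × √(2/344) = 2.802 × 0.0762 = 0.214.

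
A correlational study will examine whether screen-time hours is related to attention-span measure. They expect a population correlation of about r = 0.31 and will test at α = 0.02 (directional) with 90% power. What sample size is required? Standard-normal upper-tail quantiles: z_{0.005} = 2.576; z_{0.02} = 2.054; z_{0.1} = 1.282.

Fisher's z: C = ½·ln((1+r)/(1−r)) = ½·ln(1.8986) = 0.3205.
n = ((z_{α} + z_β)/C)² + 3.
(2.054 + 1.282) / 0.3205 = 3.336 / 0.3205 = 10.409.
n = 10.409² + 3 = 108.34 + 3 = 111.3.
Round up.

n = 112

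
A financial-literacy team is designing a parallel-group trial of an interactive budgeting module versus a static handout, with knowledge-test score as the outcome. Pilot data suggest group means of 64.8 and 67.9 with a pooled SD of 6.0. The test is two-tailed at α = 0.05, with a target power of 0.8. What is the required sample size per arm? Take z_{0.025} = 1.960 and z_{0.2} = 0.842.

Cohen's d = |M₁ − M₂| / SD_pooled = |64.8 − 67.9| / 6.0 = 3.1 / 6.0 = 0.517.
For two independent groups with equal n: n = 2·((z_{α/2} + z_β) / d)².
z_{α/2} + z_β = 1.960 + 0.842 = 2.802.
n = 2 × (2.802 / 0.517)² = 2 × 5.420² = 2 × 29.37 = 58.7.
Round up to the next whole participant.

n = 59 per group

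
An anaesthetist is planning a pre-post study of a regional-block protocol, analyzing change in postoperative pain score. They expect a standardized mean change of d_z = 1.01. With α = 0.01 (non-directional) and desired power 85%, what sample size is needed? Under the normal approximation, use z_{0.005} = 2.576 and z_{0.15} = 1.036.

n = 13 pairs

For a paired (one-sample on differences) test: n = ((z_{α/2} + z_β) / d)².
z_{α/2} + z_β = 2.576 + 1.036 = 3.612.
n = (3.612 / 1.01)² = 3.576² = 12.79.
Round up.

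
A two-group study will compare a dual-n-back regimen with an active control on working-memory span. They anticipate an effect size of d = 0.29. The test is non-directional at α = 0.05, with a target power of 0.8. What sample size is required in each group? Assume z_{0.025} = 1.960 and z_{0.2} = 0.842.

For two independent groups with equal n: n = 2·((z_{α/2} + z_β) / d)².
z_{α/2} + z_β = 1.960 + 0.842 = 2.802.
n = 2 × (2.802 / 0.29)² = 2 × 9.662² = 2 × 93.36 = 186.7.
Round up to the next whole participant.

n = 187 per group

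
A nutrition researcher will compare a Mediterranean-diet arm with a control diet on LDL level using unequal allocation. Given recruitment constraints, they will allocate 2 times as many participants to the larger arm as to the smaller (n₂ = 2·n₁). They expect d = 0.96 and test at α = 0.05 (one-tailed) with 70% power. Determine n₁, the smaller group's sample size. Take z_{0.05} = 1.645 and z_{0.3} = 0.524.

With allocation ratio k = n₂/n₁ = 2, Var(x̄₁−x̄₂) = σ²(1/n₁ + 1/(k·n₁)) = σ²·(k+1)/(k·n₁).
So n₁ = (1 + 1/k)·((z_{α} + z_β)/d)² = 1.500 × (2.169/0.96)².
n₁ = 1.500 × 5.10 = 7.7.
Round up: n₁ = 8, giving n₂ = 2 × 8 = 16.

n₁ = 8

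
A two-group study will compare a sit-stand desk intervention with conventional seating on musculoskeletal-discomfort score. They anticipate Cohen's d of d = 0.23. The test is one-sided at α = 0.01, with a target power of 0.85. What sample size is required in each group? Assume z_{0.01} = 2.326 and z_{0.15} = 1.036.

n = 428 per group

For two independent groups with equal n: n = 2·((z_{α} + z_β) / d)².
z_{α} + z_β = 2.326 + 1.036 = 3.362.
n = 2 × (3.362 / 0.23)² = 2 × 14.617² = 2 × 213.67 = 427.3.
Round up to the next whole participant.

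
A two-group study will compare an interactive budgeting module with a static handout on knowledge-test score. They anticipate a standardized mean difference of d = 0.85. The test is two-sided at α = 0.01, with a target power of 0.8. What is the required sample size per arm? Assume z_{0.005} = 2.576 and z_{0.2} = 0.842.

n = 33 per group

For two independent groups with equal n: n = 2·((z_{α/2} + z_β) / d)².
z_{α/2} + z_β = 2.576 + 0.842 = 3.418.
n = 2 × (3.418 / 0.85)² = 2 × 4.021² = 2 × 16.17 = 32.3.
Round up to the next whole participant.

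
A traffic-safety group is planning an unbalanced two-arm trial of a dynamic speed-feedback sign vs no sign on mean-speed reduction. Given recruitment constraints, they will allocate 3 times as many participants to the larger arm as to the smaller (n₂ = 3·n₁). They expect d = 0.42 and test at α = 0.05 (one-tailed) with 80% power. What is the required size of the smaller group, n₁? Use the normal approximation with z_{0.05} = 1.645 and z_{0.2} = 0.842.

With allocation ratio k = n₂/n₁ = 3, Var(x̄₁−x̄₂) = σ²(1/n₁ + 1/(k·n₁)) = σ²·(k+1)/(k·n₁).
So n₁ = (1 + 1/k)·((z_{α} + z_β)/d)² = 1.333 × (2.487/0.42)².
n₁ = 1.333 × 35.06 = 46.8.
Round up: n₁ = 47, giving n₂ = 3 × 47 = 141.

n₁ = 47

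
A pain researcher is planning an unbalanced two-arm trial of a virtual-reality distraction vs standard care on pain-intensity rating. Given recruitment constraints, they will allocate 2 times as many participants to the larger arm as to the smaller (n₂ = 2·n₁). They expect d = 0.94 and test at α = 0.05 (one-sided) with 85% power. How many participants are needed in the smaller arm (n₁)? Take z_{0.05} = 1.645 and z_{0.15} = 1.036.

n₁ = 13

With allocation ratio k = n₂/n₁ = 2, Var(x̄₁−x̄₂) = σ²(1/n₁ + 1/(k·n₁)) = σ²·(k+1)/(k·n₁).
So n₁ = (1 + 1/k)·((z_{α} + z_β)/d)² = 1.500 × (2.681/0.94)².
n₁ = 1.500 × 8.13 = 12.2.
Round up: n₁ = 13, giving n₂ = 2 × 13 = 26.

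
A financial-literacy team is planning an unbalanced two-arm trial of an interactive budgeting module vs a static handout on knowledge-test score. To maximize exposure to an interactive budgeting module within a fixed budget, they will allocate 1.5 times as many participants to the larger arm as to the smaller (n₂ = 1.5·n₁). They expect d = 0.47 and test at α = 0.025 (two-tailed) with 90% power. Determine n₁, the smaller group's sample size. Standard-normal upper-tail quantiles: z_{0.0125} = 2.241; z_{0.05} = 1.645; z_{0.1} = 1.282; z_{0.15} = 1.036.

n₁ = 94

With allocation ratio k = n₂/n₁ = 1.5, Var(x̄₁−x̄₂) = σ²(1/n₁ + 1/(k·n₁)) = σ²·(k+1)/(k·n₁).
So n₁ = (1 + 1/k)·((z_{α/2} + z_β)/d)² = 1.667 × (3.523/0.47)².
n₁ = 1.667 × 56.19 = 93.6.
Round up: n₁ = 94, giving n₂ = 1.5 × 94 = 141.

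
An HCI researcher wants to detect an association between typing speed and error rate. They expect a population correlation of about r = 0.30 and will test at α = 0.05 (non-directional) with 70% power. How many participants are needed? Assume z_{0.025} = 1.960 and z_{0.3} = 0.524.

Fisher's z: C = ½·ln((1+r)/(1−r)) = ½·ln(1.8571) = 0.3095.
n = ((z_{α/2} + z_β)/C)² + 3.
(1.960 + 0.524) / 0.3095 = 2.484 / 0.3095 = 8.026.
n = 8.026² + 3 = 64.41 + 3 = 67.4.
Round up.

n = 68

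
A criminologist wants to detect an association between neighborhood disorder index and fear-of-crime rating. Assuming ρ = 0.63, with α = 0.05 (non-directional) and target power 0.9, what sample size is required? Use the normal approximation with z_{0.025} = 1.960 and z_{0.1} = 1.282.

Fisher's z: C = ½·ln((1+r)/(1−r)) = ½·ln(4.4054) = 0.7414.
n = ((z_{α/2} + z_β)/C)² + 3.
(1.960 + 1.282) / 0.7414 = 3.242 / 0.7414 = 4.373.
n = 4.373² + 3 = 19.12 + 3 = 22.1.
Round up.

n = 23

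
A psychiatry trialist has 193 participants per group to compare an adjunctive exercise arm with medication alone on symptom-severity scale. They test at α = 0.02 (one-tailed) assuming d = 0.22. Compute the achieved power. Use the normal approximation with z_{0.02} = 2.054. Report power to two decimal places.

power ≈ 0.54

For two equal groups, power = Φ(d·√(n/2) − z_{α}).
d·√(n/2) = 0.22 × √(193/2) = 0.22 × 9.823 = 2.161.
z_β = 2.161 − 2.054 = 0.107.
Power = Φ(0.107) = 0.543.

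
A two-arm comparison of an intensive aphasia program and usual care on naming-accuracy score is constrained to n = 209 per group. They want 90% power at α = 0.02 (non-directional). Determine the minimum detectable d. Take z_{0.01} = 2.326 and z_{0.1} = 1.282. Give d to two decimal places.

For two independent groups of n = 209 each: d_min = (z_{α/2} + z_β)·√(2/n).
z-sum = 2.326 + 1.282 = 3.608.
d_min = 3.608 × √(2/209) = 3.608 × 0.0978 = 0.353.

d_min ≈ 0.35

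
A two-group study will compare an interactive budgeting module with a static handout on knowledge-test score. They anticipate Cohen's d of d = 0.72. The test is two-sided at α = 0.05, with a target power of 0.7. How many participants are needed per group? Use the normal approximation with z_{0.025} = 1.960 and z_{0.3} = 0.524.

For two independent groups with equal n: n = 2·((z_{α/2} + z_β) / d)².
z_{α/2} + z_β = 1.960 + 0.524 = 2.484.
n = 2 × (2.484 / 0.72)² = 2 × 3.450² = 2 × 11.90 = 23.8.
Round up to the next whole participant.

n = 24 per group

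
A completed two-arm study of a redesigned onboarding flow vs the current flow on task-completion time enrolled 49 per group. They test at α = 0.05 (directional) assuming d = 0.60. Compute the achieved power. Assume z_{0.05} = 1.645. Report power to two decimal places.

power ≈ 0.91

For two equal groups, power = Φ(d·√(n/2) − z_{α}).
d·√(n/2) = 0.60 × √(49/2) = 0.60 × 4.950 = 2.970.
z_β = 2.970 − 1.645 = 1.325.
Power = Φ(1.325) = 0.907.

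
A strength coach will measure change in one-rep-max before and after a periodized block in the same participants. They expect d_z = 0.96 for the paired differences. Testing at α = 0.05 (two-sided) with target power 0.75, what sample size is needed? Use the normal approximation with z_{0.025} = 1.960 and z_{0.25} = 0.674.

For a paired (one-sample on differences) test: n = ((z_{α/2} + z_β) / d)².
z_{α/2} + z_β = 1.960 + 0.674 = 2.634.
n = (2.634 / 0.96)² = 2.744² = 7.53.
Round up.

n = 8 pairs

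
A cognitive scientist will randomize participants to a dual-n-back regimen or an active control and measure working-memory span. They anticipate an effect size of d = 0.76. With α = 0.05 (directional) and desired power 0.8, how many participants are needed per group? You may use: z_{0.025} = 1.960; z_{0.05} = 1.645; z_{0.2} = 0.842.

For two independent groups with equal n: n = 2·((z_{α} + z_β) / d)².
z_{α} + z_β = 1.645 + 0.842 = 2.487.
n = 2 × (2.487 / 0.76)² = 2 × 3.272² = 2 × 10.71 = 21.4.
Round up to the next whole participant.

n = 22 per group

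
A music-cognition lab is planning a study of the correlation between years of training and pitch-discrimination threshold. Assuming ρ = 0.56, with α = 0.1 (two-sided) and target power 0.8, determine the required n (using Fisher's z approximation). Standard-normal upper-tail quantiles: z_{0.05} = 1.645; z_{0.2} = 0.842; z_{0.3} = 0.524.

n = 19

Fisher's z: C = ½·ln((1+r)/(1−r)) = ½·ln(3.5455) = 0.6328.
n = ((z_{α/2} + z_β)/C)² + 3.
(1.645 + 0.842) / 0.6328 = 2.487 / 0.6328 = 3.930.
n = 3.930² + 3 = 15.45 + 3 = 18.4.
Round up.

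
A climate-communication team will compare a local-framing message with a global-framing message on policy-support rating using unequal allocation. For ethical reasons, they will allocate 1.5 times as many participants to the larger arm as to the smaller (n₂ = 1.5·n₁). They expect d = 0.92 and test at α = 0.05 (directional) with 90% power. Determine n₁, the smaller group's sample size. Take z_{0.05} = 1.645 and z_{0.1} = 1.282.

With allocation ratio k = n₂/n₁ = 1.5, Var(x̄₁−x̄₂) = σ²(1/n₁ + 1/(k·n₁)) = σ²·(k+1)/(k·n₁).
So n₁ = (1 + 1/k)·((z_{α} + z_β)/d)² = 1.667 × (2.927/0.92)².
n₁ = 1.667 × 10.12 = 16.9.
Round up: n₁ = 17, giving n₂ = ⌈1.5 × 17⌉ = ⌈25.5⌉ = 26.

n₁ = 17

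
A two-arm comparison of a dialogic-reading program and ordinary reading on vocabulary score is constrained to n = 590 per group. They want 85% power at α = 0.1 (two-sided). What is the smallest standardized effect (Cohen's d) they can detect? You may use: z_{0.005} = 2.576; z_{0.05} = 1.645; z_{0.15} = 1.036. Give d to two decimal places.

For two independent groups of n = 590 each: d_min = (z_{α/2} + z_β)·√(2/n).
z-sum = 1.645 + 1.036 = 2.681.
d_min = 2.681 × √(2/590) = 2.681 × 0.0582 = 0.156.

d_min ≈ 0.16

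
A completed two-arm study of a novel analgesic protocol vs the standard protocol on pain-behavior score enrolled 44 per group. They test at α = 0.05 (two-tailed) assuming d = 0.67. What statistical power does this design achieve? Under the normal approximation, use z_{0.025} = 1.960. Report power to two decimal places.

power ≈ 0.88

For two equal groups, power = Φ(d·√(n/2) − z_{α/2}).
d·√(n/2) = 0.67 × √(44/2) = 0.67 × 4.690 = 3.143.
z_β = 3.143 − 1.960 = 1.183.
Power = Φ(1.183) = 0.882.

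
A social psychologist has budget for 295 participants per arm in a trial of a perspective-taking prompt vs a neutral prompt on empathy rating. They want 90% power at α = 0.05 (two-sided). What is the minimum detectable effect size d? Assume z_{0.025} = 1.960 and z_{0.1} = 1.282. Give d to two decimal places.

d_min ≈ 0.27

For two independent groups of n = 295 each: d_min = (z_{α/2} + z_β)·√(2/n).
z-sum = 1.960 + 1.282 = 3.242.
d_min = 3.242 × √(2/295) = 3.242 × 0.0823 = 0.267.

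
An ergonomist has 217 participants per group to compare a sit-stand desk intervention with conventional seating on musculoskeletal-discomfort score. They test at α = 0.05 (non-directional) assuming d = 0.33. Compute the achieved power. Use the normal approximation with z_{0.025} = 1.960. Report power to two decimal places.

power ≈ 0.93

For two equal groups, power = Φ(d·√(n/2) − z_{α/2}).
d·√(n/2) = 0.33 × √(217/2) = 0.33 × 10.416 = 3.437.
z_β = 3.437 − 1.960 = 1.477.
Power = Φ(1.477) = 0.930.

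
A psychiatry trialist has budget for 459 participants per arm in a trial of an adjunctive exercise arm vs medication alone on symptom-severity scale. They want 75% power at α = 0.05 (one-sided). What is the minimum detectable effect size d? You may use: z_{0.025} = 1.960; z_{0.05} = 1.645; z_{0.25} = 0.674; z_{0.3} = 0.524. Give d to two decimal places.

For two independent groups of n = 459 each: d_min = (z_{α} + z_β)·√(2/n).
z-sum = 1.645 + 0.674 = 2.319.
d_min = 2.319 × √(2/459) = 2.319 × 0.0660 = 0.153.

d_min ≈ 0.15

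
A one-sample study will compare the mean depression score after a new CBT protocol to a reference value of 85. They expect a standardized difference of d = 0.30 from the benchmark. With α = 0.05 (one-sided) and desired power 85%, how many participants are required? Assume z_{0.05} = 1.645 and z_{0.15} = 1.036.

n = 80

For a one-sample test: n = ((z_{α} + z_β) / d)².
z_{α} + z_β = 1.645 + 1.036 = 2.681.
n = (2.681 / 0.30)² = 8.937² = 79.86.
Round up.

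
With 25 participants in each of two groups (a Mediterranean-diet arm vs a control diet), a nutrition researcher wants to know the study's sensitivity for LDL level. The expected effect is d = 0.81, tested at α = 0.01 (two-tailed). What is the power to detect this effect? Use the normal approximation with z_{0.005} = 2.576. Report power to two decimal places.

For two equal groups, power = Φ(d·√(n/2) − z_{α/2}).
d·√(n/2) = 0.81 × √(25/2) = 0.81 × 3.536 = 2.864.
z_β = 2.864 − 2.576 = 0.288.
Power = Φ(0.288) = 0.613.

power ≈ 0.61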